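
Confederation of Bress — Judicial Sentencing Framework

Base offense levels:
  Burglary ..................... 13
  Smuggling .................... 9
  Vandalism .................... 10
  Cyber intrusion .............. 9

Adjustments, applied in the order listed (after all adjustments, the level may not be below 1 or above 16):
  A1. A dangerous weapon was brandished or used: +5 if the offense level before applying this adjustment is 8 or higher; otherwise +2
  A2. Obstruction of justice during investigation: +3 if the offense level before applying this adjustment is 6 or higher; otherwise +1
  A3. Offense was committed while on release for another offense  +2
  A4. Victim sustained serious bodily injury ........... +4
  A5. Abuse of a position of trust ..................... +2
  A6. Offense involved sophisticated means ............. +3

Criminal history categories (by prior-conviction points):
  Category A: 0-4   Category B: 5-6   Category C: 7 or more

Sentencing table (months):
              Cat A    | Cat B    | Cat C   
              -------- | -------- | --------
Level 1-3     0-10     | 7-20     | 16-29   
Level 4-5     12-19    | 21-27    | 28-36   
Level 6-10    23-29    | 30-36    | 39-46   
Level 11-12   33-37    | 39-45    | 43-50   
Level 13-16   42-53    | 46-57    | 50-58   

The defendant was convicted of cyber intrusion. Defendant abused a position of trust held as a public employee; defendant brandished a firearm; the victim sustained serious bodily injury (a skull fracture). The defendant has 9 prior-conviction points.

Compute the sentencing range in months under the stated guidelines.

50-58 months

Base offense level for cyber intrusion: 9.
A1 applies (level before this adjustment is 9 ≥ 8, so +5): 9 + 5 = 14.
A4 applies: 14 + 4 = 18.
A5 applies: 18 + 2 = 20.
A6 does not apply.
Level 20 exceeds the maximum of 16; capped at 16.
Final offense level: 16.
Criminal history: 9 prior points → Category C (7+).
Level 16 falls in the 13-16 band.
Grid: Level 13-16 × Category C = 50-58 months.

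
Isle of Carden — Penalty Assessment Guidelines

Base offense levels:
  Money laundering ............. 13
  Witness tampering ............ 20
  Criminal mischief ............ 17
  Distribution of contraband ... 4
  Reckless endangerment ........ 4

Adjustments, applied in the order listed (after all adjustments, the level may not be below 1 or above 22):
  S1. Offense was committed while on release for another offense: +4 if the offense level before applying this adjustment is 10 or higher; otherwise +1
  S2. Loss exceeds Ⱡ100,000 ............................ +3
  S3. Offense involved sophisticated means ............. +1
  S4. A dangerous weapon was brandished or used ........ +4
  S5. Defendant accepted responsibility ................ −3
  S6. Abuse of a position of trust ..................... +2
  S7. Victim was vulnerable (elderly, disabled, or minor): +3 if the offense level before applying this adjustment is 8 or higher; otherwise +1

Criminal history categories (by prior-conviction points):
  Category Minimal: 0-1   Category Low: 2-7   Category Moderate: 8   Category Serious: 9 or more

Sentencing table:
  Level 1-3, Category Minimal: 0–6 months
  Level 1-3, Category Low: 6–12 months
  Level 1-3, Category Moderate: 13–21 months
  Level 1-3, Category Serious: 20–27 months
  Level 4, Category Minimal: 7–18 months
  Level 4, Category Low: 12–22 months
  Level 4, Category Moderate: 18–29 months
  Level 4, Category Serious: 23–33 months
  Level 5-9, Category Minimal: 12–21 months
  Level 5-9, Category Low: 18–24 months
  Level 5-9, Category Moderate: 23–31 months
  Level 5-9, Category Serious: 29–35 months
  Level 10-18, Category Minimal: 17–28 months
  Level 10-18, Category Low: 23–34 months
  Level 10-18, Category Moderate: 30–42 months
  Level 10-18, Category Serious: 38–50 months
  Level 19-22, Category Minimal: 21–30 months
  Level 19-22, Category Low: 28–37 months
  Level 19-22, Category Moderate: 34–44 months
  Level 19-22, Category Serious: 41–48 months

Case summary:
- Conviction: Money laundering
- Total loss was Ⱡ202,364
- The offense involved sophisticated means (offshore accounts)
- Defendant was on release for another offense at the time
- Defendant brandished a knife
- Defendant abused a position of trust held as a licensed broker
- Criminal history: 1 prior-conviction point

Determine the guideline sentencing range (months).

21-30 months

Base offense level for money laundering: 13.
S1 applies (level before this adjustment is 13 ≥ 10, so +4): 13 + 4 = 17.
S2 applies: 17 + 3 = 20.
S3 applies: 20 + 1 = 21.
S4 applies: 21 + 4 = 25.
S6 applies: 25 + 2 = 27.
Level 27 exceeds the maximum of 22; capped at 22.
Final offense level: 22.
Criminal history: 1 prior point → Category Minimal (0-1).
Level 22 falls in the 19-22 band.
Grid: Level 19-22 × Category Minimal = 21-30 months.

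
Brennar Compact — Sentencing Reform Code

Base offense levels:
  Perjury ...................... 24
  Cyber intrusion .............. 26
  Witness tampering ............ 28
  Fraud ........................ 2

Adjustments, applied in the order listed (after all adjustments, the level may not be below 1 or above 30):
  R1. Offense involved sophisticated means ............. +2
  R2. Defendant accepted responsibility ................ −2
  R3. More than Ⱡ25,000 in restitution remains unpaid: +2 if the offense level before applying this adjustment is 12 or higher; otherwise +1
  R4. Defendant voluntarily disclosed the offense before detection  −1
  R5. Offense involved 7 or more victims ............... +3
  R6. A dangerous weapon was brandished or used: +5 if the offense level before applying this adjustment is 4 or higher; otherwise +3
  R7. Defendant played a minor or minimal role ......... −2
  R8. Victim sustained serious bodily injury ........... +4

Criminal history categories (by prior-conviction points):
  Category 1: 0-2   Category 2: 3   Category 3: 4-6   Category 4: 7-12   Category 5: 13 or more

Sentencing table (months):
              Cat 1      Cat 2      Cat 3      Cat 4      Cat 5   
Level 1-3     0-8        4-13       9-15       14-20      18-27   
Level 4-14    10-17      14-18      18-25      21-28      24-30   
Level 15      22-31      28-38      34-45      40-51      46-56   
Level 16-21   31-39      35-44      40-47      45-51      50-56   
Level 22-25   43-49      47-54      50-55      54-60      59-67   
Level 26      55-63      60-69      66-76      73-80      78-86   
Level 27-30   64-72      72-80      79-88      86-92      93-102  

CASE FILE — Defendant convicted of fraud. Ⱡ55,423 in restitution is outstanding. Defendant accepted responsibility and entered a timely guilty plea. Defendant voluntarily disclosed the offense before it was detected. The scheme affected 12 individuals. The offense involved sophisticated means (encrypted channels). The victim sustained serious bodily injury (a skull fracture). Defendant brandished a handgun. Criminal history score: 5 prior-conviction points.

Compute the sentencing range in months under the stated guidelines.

18-25 months

Base offense level for fraud: 2.
R1 applies: 2 + 2 = 4.
R2 applies: 4 − 2 = 2.
R3 applies (level before this adjustment is 2 < 12, so +1): 2 + 1 = 3.
R4 applies: 3 − 1 = 2.
R5 applies: 2 + 3 = 5.
R6 applies (level before this adjustment is 5 ≥ 4, so +5): 5 + 5 = 10.
R7 does not apply.
R8 applies: 10 + 4 = 14.
Final offense level: 14.
Criminal history: 5 prior points → Category 3 (4-6).
Level 14 falls in the 4-14 band.
Grid: Level 4-14 × Category 3 = 18-25 months.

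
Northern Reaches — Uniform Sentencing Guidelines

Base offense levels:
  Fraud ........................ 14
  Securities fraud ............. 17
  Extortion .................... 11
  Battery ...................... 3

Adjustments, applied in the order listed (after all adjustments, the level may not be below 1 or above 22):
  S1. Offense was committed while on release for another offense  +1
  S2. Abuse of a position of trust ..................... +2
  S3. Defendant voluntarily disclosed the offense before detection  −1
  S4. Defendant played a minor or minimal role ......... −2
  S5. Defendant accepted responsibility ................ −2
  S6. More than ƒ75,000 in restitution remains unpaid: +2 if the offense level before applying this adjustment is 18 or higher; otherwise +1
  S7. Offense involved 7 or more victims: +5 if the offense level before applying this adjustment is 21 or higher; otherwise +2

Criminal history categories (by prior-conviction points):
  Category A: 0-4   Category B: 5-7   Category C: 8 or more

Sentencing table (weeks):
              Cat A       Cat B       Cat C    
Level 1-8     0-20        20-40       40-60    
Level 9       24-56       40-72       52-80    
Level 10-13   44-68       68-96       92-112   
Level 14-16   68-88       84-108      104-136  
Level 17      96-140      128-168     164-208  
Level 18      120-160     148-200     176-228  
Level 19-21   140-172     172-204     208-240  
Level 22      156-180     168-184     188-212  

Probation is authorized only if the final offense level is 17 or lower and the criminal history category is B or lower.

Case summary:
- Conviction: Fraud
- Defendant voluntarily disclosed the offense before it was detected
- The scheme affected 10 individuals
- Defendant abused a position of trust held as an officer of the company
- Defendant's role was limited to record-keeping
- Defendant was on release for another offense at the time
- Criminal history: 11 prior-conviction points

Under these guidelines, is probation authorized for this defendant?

No

Base offense level for fraud: 14.
S1 applies: 14 + 1 = 15.
S2 applies: 15 + 2 = 17.
S3 applies: 17 − 1 = 16.
S4 applies: 16 − 2 = 14.
S7 applies (level before this adjustment is 14 < 21, so +2): 14 + 2 = 16.
Final offense level: 16.
Criminal history: 11 prior points → Category C (8+).
Level 16 falls in the 14-16 band.
Grid: Level 14-16 × Category C = 104-136 weeks.
Probation check: level 16 ≤ 17 and category C > B → not eligible.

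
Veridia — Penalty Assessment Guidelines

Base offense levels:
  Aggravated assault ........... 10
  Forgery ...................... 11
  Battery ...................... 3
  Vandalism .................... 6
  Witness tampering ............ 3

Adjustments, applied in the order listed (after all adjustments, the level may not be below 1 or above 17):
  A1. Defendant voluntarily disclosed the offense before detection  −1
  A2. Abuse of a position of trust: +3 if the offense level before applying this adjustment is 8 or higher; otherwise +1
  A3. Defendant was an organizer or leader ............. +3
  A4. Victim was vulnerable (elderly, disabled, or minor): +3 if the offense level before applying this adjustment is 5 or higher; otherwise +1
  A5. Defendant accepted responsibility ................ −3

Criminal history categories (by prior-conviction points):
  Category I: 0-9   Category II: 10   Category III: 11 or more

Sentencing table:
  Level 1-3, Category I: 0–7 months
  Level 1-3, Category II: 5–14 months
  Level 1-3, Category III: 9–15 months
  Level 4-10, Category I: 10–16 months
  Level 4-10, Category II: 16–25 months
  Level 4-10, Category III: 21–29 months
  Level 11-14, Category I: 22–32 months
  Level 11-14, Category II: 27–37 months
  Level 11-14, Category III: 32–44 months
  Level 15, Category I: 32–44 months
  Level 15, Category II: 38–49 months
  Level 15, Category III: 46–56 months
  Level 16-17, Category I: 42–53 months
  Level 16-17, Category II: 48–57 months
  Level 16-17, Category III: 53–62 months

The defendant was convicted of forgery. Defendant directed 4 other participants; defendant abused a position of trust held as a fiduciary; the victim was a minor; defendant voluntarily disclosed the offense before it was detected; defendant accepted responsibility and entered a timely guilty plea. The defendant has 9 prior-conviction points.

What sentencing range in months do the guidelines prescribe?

Base offense level for forgery: 11.
A1 applies: 11 − 1 = 10.
A2 applies (level before this adjustment is 10 ≥ 8, so +3): 10 + 3 = 13.
A3 applies: 13 + 3 = 16.
A4 applies (level before this adjustment is 16 ≥ 5, so +3): 16 + 3 = 19.
A5 applies: 19 − 3 = 16.
Final offense level: 16.
Criminal history: 9 prior points → Category I (0-9).
Level 16 falls in the 16-17 band.
Grid: Level 16-17 × Category I = 42-53 months.

42-53 months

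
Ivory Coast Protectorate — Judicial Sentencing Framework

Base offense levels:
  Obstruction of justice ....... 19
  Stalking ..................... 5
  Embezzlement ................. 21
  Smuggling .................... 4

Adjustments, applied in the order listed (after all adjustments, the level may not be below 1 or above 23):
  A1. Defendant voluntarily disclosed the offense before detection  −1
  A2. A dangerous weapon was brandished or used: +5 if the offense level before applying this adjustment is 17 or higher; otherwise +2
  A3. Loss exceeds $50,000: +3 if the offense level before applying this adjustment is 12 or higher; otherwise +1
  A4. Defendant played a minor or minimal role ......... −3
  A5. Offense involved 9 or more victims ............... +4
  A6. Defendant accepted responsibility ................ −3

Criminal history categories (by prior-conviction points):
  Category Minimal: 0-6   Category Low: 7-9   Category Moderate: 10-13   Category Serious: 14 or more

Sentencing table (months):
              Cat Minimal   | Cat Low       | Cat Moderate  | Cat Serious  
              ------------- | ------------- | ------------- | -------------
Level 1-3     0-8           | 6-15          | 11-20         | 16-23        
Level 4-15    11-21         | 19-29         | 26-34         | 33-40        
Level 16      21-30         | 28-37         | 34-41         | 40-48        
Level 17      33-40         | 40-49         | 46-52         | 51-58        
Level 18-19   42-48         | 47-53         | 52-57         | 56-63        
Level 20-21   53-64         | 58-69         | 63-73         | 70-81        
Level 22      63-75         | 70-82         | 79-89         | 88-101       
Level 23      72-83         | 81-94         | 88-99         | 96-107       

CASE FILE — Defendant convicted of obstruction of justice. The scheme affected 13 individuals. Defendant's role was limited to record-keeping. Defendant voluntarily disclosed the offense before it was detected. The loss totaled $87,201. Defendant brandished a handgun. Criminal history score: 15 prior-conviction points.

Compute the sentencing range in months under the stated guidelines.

Base offense level for obstruction of justice: 19.
A1 applies: 19 − 1 = 18.
A2 applies (level before this adjustment is 18 ≥ 17, so +5): 18 + 5 = 23.
A3 applies (level before this adjustment is 23 ≥ 12, so +3): 23 + 3 = 26.
A4 applies: 26 − 3 = 23.
A5 applies: 23 + 4 = 27.
Level 27 exceeds the maximum of 23; capped at 23.
Final offense level: 23.
Criminal history: 15 prior points → Category Serious (14+).
Level 23 falls in the 23 band.
Grid: Level 23 × Category Serious = 96-107 months.

96-107 months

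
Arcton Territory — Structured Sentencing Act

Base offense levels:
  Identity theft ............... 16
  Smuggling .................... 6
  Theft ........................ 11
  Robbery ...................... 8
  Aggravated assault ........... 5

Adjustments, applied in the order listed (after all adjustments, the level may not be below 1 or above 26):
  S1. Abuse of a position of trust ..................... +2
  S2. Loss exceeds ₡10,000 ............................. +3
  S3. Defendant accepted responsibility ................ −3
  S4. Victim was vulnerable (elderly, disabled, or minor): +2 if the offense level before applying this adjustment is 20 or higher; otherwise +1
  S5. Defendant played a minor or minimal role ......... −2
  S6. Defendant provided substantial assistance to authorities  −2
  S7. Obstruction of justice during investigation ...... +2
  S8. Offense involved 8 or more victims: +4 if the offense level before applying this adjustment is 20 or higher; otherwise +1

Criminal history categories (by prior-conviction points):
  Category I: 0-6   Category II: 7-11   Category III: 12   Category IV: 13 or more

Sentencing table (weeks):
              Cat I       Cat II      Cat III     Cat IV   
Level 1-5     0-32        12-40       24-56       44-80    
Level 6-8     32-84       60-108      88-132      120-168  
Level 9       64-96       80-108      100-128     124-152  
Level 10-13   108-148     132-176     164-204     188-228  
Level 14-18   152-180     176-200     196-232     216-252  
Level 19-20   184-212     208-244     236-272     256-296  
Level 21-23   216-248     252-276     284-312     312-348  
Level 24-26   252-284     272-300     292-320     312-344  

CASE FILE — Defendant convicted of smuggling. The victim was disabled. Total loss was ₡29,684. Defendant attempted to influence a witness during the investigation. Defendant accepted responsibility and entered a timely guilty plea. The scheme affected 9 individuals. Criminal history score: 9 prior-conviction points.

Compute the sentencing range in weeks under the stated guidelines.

132-176 weeks

Base offense level for smuggling: 6.
S2 applies: 6 + 3 = 9.
S3 applies: 9 − 3 = 6.
S4 applies (level before this adjustment is 6 < 20, so +1): 6 + 1 = 7.
S6 does not apply.
S7 applies: 7 + 2 = 9.
S8 applies (level before this adjustment is 9 < 20, so +1): 9 + 1 = 10.
Final offense level: 10.
Criminal history: 9 prior points → Category II (7-11).
Level 10 falls in the 10-13 band.
Grid: Level 10-13 × Category II = 132-176 weeks.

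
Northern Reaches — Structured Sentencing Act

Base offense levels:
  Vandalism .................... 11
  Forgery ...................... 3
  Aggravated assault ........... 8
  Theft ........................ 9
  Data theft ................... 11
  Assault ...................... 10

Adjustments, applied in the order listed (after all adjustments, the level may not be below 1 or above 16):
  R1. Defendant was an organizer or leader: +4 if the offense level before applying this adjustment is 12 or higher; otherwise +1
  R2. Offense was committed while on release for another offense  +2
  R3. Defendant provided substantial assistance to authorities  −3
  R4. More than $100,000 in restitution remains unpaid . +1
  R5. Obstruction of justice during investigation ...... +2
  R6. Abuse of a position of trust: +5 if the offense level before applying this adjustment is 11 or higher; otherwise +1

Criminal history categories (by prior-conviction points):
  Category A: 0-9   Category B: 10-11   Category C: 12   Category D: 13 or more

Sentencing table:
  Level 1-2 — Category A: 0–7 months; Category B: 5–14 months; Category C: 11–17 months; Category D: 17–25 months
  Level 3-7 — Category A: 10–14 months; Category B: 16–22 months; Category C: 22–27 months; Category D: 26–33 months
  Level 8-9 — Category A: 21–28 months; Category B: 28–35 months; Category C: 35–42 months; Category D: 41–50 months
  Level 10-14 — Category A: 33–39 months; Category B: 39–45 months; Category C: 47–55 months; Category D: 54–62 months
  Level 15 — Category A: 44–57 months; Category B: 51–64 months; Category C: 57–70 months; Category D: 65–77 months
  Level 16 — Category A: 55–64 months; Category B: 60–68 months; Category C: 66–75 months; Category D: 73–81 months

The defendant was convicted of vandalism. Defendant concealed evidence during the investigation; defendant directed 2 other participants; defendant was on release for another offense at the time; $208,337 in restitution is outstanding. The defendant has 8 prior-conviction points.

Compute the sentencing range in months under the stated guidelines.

Base offense level for vandalism: 11.
R1 applies (level before this adjustment is 11 < 12, so +1): 11 + 1 = 12.
R2 applies: 12 + 2 = 14.
R3 does not apply.
R4 applies: 14 + 1 = 15.
R5 applies: 15 + 2 = 17.
R6 does not apply.
Level 17 exceeds the maximum of 16; capped at 16.
Final offense level: 16.
Criminal history: 8 prior points → Category A (0-9).
Level 16 falls in the 16 band.
Grid: Level 16 × Category A = 55-64 months.

55-64 months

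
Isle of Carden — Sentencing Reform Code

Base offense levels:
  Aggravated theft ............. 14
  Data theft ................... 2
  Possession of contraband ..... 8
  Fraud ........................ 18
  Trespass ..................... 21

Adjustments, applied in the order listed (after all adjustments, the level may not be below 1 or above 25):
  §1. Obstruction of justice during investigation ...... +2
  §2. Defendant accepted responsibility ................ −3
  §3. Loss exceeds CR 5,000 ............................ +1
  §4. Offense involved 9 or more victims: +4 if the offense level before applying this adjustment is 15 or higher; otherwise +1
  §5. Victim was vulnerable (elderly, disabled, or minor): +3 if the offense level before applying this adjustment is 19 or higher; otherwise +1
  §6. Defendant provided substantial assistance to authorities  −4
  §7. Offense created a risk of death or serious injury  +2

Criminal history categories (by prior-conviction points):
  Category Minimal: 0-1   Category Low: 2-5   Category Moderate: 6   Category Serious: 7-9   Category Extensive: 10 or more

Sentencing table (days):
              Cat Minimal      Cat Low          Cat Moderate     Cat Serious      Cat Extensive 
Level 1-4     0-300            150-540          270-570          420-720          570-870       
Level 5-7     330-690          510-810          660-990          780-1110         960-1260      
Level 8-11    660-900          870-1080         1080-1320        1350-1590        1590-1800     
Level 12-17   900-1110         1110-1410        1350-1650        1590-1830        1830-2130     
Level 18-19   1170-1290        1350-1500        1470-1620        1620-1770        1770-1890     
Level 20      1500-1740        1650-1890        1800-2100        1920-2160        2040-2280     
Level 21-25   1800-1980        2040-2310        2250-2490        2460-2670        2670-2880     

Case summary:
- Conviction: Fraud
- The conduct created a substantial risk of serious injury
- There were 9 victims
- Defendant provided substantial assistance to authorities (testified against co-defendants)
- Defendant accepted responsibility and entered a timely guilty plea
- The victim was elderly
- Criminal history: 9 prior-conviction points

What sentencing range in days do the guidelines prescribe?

Base offense level for fraud: 18.
§1 does not apply.
§2 applies: 18 − 3 = 15.
§4 applies (level before this adjustment is 15 ≥ 15, so +4): 15 + 4 = 19.
§5 applies (level before this adjustment is 19 ≥ 19, so +3): 19 + 3 = 22.
§6 applies: 22 − 4 = 18.
§7 applies: 18 + 2 = 20.
Final offense level: 20.
Criminal history: 9 prior points → Category Serious (7-9).
Level 20 falls in the 20 band.
Grid: Level 20 × Category Serious = 1920-2160 days.

1920-2160 days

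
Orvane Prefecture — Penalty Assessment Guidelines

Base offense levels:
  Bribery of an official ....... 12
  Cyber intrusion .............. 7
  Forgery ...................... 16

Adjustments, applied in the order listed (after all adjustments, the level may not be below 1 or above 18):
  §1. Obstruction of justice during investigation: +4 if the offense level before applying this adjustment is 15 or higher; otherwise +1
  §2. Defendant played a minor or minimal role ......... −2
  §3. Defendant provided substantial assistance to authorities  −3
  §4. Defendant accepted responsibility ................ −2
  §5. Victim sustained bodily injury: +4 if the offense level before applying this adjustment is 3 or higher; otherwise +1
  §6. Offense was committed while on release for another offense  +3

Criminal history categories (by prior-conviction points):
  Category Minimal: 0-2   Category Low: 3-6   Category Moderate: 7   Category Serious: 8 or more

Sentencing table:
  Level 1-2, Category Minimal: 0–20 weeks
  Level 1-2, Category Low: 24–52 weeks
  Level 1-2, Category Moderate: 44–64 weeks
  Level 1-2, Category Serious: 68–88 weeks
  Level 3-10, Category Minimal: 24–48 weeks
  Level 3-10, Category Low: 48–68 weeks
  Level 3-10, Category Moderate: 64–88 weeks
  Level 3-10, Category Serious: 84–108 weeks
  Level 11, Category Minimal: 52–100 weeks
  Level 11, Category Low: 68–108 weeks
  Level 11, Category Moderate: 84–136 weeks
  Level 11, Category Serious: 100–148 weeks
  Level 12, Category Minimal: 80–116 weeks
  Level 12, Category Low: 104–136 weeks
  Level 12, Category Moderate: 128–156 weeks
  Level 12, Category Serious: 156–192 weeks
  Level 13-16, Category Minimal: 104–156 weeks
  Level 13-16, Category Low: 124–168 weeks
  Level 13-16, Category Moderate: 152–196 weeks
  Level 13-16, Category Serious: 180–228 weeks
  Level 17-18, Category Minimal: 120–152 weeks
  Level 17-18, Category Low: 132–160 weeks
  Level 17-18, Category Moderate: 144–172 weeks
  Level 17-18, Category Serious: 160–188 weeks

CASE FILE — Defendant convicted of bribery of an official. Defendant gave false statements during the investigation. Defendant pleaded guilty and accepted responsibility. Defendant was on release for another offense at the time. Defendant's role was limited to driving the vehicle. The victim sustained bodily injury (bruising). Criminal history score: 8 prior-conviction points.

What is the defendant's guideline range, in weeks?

180-228 weeks

Base offense level for bribery of an official: 12.
§1 applies (level before this adjustment is 12 < 15, so +1): 12 + 1 = 13.
§2 applies: 13 − 2 = 11.
§3 does not apply.
§4 applies: 11 − 2 = 9.
§5 applies (level before this adjustment is 9 ≥ 3, so +4): 9 + 4 = 13.
§6 applies: 13 + 3 = 16.
Final offense level: 16.
Criminal history: 8 prior points → Category Serious (8+).
Level 16 falls in the 13-16 band.
Grid: Level 13-16 × Category Serious = 180-228 weeks.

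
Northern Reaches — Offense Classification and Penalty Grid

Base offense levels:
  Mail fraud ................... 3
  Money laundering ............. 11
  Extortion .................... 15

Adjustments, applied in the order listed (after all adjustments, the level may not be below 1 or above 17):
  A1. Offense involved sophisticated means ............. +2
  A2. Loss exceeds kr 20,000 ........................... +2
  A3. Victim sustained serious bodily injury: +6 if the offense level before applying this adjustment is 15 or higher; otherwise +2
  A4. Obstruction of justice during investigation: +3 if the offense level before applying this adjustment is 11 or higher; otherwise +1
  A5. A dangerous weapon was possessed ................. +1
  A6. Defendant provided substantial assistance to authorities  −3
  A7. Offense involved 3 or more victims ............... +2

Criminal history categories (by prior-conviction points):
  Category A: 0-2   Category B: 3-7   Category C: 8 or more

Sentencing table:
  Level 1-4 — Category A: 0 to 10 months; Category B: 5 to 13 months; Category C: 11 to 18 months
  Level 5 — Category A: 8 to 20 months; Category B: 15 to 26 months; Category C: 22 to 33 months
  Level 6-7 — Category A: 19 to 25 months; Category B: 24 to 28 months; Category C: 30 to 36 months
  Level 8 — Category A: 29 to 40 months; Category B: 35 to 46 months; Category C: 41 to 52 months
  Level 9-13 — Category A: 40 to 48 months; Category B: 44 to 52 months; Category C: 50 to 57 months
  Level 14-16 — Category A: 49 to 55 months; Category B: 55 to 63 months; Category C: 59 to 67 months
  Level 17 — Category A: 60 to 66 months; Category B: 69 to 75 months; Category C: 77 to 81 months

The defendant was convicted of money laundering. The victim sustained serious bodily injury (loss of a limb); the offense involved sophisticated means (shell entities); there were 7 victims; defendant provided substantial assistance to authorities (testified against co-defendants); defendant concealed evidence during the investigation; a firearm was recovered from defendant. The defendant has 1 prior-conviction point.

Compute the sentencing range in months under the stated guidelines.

Base offense level for money laundering: 11.
A1 applies: 11 + 2 = 13.
A3 applies (level before this adjustment is 13 < 15, so +2): 13 + 2 = 15.
A4 applies (level before this adjustment is 15 ≥ 11, so +3): 15 + 3 = 18.
A5 applies: 18 + 1 = 19.
A6 applies: 19 − 3 = 16.
A7 applies: 16 + 2 = 18.
Level 18 exceeds the maximum of 17; capped at 17.
Final offense level: 17.
Criminal history: 1 prior point → Category A (0-2).
Level 17 falls in the 17 band.
Grid: Level 17 × Category A = 60-66 months.

60-66 months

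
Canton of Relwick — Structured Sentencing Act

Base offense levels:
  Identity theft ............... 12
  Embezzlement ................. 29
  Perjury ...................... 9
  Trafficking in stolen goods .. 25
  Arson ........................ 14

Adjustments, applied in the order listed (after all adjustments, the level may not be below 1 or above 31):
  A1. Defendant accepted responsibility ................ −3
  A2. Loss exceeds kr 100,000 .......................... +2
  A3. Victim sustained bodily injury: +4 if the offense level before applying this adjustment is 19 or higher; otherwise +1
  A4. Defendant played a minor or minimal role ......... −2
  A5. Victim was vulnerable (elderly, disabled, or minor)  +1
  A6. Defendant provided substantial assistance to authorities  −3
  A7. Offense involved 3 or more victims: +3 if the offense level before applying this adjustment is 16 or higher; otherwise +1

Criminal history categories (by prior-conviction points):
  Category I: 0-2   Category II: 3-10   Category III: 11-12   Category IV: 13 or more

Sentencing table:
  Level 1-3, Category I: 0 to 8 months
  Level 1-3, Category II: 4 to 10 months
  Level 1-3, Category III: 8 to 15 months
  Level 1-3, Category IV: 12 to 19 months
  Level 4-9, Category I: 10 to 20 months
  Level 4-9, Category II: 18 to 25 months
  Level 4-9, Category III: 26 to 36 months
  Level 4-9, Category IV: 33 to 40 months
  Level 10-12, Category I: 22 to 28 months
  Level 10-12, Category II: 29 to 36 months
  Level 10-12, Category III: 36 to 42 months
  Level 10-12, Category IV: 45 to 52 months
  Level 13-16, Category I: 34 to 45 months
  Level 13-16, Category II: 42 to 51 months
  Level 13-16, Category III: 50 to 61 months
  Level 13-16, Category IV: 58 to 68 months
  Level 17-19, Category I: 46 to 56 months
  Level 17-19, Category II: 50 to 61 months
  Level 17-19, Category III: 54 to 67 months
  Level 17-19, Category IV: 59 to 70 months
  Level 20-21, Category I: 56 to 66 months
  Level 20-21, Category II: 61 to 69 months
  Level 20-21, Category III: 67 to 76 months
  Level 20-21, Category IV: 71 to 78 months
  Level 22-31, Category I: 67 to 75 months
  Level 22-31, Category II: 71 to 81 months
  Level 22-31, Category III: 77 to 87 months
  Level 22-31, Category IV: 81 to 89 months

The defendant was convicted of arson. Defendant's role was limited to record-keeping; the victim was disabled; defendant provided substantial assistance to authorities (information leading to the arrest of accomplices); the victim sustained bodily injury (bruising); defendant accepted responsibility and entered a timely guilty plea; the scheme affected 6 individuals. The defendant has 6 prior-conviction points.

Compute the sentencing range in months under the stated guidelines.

Base offense level for arson: 14.
A1 applies: 14 − 3 = 11.
A2 does not apply.
A3 applies (level before this adjustment is 11 < 19, so +1): 11 + 1 = 12.
A4 applies: 12 − 2 = 10.
A5 applies: 10 + 1 = 11.
A6 applies: 11 − 3 = 8.
A7 applies (level before this adjustment is 8 < 16, so +1): 8 + 1 = 9.
Final offense level: 9.
Criminal history: 6 prior points → Category II (3-10).
Level 9 falls in the 4-9 band.
Grid: Level 4-9 × Category II = 18-25 months.

18-25 months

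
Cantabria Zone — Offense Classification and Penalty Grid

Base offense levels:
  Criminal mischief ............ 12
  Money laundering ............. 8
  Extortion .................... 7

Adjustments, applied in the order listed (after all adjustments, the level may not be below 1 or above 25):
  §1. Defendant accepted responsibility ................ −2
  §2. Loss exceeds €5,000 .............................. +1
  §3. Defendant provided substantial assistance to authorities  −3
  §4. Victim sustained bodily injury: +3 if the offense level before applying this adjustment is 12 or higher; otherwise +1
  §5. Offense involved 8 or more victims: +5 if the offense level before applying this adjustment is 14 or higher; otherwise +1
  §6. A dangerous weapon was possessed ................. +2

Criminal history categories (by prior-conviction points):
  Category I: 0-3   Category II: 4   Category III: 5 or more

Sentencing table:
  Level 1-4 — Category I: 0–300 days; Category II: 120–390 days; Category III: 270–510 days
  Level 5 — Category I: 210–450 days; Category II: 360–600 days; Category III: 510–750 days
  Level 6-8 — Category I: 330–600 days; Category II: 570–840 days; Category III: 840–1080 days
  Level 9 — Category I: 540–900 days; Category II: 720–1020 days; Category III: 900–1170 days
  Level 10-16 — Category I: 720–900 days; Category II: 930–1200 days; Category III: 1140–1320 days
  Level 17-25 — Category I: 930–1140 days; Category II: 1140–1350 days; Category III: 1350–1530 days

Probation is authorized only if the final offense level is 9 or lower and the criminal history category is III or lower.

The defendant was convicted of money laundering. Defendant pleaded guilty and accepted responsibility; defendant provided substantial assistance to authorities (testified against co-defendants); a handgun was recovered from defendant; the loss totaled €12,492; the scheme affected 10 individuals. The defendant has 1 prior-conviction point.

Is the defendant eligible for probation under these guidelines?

Yes

Base offense level for money laundering: 8.
§1 applies: 8 − 2 = 6.
§2 applies: 6 + 1 = 7.
§3 applies: 7 − 3 = 4.
§4 does not apply.
§5 applies (level before this adjustment is 4 < 14, so +1): 4 + 1 = 5.
§6 applies: 5 + 2 = 7.
Final offense level: 7.
Criminal history: 1 prior point → Category I (0-3).
Level 7 falls in the 6-8 band.
Grid: Level 6-8 × Category I = 330-600 days.
Probation check: level 7 ≤ 9 and category I ≤ III → eligible.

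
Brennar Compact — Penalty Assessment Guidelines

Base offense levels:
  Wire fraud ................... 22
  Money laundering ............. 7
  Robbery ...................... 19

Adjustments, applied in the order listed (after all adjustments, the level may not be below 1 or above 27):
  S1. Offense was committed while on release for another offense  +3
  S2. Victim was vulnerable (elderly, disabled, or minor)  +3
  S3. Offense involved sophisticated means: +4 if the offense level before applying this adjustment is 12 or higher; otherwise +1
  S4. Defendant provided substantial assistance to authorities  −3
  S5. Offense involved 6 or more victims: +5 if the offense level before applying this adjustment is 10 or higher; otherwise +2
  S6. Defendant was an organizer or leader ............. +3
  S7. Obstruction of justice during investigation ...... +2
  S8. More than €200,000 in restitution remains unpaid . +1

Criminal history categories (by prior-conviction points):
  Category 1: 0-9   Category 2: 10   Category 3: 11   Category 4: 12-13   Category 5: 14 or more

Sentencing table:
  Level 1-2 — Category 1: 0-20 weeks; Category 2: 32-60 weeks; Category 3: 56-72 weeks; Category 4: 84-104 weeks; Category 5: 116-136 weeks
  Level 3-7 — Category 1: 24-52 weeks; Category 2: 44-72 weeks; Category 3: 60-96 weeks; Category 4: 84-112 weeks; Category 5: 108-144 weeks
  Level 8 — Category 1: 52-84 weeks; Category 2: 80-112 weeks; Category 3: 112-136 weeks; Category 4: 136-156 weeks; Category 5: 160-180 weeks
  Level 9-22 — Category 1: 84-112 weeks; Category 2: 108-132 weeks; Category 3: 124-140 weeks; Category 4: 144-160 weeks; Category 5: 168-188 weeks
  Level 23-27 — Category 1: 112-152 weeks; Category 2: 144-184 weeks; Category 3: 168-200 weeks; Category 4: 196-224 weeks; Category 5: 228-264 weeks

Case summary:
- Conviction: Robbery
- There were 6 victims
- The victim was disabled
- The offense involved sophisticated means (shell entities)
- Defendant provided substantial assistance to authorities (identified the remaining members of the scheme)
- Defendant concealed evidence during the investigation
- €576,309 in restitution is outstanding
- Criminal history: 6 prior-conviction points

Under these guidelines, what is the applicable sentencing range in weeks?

112-152 weeks

Base offense level for robbery: 19.
S2 applies: 19 + 3 = 22.
S3 applies (level before this adjustment is 22 ≥ 12, so +4): 22 + 4 = 26.
S4 applies: 26 − 3 = 23.
S5 applies (level before this adjustment is 23 ≥ 10, so +5): 23 + 5 = 28.
S6 does not apply.
S7 applies: 28 + 2 = 30.
S8 applies: 30 + 1 = 31.
Level 31 exceeds the maximum of 27; capped at 27.
Final offense level: 27.
Criminal history: 6 prior points → Category 1 (0-9).
Level 27 falls in the 23-27 band.
Grid: Level 23-27 × Category 1 = 112-152 weeks.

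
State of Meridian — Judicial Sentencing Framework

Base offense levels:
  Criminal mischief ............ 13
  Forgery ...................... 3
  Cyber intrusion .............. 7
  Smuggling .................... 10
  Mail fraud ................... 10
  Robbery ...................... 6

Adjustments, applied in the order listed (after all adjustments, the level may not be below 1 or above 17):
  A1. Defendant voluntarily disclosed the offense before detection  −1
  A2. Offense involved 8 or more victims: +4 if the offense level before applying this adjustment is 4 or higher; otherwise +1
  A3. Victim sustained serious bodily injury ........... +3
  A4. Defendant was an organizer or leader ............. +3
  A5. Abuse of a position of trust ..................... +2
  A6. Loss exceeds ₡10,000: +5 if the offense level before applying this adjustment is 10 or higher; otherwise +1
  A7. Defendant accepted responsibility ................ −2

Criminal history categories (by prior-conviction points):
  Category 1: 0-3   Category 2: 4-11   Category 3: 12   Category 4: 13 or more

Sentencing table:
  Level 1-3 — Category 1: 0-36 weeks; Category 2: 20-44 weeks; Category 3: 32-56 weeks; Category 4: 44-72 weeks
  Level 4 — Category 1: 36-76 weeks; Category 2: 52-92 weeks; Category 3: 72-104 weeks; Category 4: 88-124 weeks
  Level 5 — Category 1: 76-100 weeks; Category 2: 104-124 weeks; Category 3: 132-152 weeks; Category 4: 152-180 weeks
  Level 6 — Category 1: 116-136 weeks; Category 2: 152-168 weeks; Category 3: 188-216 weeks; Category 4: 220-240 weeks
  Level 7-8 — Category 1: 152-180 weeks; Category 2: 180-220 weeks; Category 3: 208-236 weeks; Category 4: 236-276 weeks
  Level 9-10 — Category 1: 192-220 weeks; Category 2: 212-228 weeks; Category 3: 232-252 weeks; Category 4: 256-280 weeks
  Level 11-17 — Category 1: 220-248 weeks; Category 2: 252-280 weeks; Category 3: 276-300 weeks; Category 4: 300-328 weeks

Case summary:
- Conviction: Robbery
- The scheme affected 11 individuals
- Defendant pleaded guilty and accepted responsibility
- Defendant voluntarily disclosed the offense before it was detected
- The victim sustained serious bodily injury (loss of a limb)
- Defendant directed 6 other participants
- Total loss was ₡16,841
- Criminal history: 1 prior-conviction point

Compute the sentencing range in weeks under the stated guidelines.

220-248 weeks

Base offense level for robbery: 6.
A1 applies: 6 − 1 = 5.
A2 applies (level before this adjustment is 5 ≥ 4, so +4): 5 + 4 = 9.
A3 applies: 9 + 3 = 12.
A4 applies: 12 + 3 = 15.
A5 does not apply.
A6 applies (level before this adjustment is 15 ≥ 10, so +5): 15 + 5 = 20.
A7 applies: 20 − 2 = 18.
Level 18 exceeds the maximum of 17; capped at 17.
Final offense level: 17.
Criminal history: 1 prior point → Category 1 (0-3).
Level 17 falls in the 11-17 band.
Grid: Level 11-17 × Category 1 = 220-248 weeks.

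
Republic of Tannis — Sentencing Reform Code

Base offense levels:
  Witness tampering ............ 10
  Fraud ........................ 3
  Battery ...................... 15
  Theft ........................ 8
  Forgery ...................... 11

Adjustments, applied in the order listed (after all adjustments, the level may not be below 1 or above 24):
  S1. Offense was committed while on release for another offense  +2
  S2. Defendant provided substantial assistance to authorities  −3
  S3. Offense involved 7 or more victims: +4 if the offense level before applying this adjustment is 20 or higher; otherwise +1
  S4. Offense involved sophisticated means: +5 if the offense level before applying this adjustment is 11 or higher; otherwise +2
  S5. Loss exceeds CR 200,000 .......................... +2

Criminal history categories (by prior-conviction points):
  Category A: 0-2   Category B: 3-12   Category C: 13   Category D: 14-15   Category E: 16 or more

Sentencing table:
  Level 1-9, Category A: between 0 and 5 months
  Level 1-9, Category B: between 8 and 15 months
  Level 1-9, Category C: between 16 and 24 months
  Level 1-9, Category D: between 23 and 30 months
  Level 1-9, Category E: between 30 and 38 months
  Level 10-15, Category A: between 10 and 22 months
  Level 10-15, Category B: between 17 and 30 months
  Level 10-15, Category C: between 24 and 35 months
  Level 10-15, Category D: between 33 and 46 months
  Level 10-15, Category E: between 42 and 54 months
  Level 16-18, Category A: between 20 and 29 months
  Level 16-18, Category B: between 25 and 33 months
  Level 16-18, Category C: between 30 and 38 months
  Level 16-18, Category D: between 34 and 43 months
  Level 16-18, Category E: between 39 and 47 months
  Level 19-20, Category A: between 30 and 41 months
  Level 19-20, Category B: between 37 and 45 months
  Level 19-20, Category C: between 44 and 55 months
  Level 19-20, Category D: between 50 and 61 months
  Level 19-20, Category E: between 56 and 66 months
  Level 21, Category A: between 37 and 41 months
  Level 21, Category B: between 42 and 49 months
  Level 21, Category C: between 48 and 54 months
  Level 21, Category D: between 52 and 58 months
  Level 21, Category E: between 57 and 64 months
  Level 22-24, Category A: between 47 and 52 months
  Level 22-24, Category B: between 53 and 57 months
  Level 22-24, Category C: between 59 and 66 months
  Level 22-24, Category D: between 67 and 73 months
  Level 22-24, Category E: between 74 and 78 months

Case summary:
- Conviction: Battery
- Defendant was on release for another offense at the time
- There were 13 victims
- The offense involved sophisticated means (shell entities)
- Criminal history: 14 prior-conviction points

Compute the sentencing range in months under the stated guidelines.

Base offense level for battery: 15.
S1 applies: 15 + 2 = 17.
S2 does not apply.
S3 applies (level before this adjustment is 17 < 20, so +1): 17 + 1 = 18.
S4 applies (level before this adjustment is 18 ≥ 11, so +5): 18 + 5 = 23.
Final offense level: 23.
Criminal history: 14 prior points → Category D (14-15).
Level 23 falls in the 22-24 band.
Grid: Level 22-24 × Category D = 67-73 months.

67-73 months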